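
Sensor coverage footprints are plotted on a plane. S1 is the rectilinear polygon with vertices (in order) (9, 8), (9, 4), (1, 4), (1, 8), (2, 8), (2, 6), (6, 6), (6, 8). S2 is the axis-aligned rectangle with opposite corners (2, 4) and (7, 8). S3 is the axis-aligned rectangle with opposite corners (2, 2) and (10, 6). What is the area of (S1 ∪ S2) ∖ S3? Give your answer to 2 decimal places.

18.00

|S1 ∪ S2| = 32.
|(S1 ∪ S2) ∩ S3| = 14.
|(S1 ∪ S2) ∖ S3| = 32 − 14 = 18.00.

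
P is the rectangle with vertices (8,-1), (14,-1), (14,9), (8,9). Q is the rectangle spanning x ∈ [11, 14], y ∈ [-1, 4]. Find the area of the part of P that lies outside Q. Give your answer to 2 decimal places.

|P∩Q|: x∈[11,14], y∈[-1,4] → 3·5 = 15.
|P| = 60.
|P ∖ Q| = |P| − |P∩Q| = 60 − 15 = 45.00.

45.00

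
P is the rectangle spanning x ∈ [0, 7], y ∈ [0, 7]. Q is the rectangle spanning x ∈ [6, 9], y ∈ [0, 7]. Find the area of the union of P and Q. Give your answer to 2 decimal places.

By inclusion–exclusion:
Individual areas: |P| = 49, |Q| = 21.
|P∩Q|: x∈[6,7], y∈[0,7] → 1·7 = 7.
|P ∪ Q| = 70 − 7 = 63.00.

63.00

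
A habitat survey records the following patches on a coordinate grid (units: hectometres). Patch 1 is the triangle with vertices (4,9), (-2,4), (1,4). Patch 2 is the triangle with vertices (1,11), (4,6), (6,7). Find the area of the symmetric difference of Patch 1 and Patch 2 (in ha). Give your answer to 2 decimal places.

13.13

|Patch 1| = 7.5, |Patch 2| = 6.5, |Patch 1∩Patch 2| = 0.4335.
|Patch 1 △ Patch 2| = |Patch 1| + |Patch 2| − 2·|Patch 1∩Patch 2| = 7.5 + 6.5 − 0.8669 = 13.13.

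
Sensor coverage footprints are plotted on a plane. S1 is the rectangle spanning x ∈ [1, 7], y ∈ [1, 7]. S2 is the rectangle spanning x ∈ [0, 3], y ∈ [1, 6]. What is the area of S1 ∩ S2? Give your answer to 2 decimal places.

10.00

|S1∩S2|: x∈[1,3], y∈[1,6] → 2·5 = 10.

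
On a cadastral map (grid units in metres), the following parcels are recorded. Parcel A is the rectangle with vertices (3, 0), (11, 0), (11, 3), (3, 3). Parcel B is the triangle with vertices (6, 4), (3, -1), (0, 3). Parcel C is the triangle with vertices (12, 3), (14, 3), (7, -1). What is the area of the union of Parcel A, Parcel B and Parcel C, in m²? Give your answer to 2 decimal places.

35.42

By inclusion–exclusion:
Individual areas: |Parcel A| = 24, |Parcel B| = 13.5, |Parcel C| = 4.
|Parcel A∩Parcel B| = 4.5.
|Parcel A∩Parcel C| = 1.5786.
|Parcel B∩Parcel C| = 0.
|Parcel A∩Parcel B∩Parcel C| = 0.
|Parcel A ∪ Parcel B ∪ Parcel C| = 41.5 − 6.0786 + 0 = 35.42.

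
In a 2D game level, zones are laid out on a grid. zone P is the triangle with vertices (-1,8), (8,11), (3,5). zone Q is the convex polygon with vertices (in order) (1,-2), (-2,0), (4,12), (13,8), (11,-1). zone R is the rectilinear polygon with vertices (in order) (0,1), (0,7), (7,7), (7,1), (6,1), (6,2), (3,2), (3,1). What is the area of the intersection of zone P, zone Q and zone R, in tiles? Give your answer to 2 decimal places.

3.96

The intersection is the polygon with vertices (3,5), (1.182,6.364), (1.5,7), (4.667,7).
By the shoelace formula its area is 3.96.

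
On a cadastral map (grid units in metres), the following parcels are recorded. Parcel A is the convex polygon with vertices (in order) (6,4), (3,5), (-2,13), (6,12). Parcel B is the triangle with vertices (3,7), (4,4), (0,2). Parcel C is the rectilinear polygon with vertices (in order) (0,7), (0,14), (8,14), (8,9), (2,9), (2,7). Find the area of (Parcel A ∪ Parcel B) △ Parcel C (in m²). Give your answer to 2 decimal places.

47.54

|Parcel A ∪ Parcel B| = 47.1378.
|(Parcel A ∪ Parcel B) ∩ Parcel C| = 21.8.
|(Parcel A ∪ Parcel B) △ Parcel C| = 47.1378 + 44 − 43.6 = 47.54.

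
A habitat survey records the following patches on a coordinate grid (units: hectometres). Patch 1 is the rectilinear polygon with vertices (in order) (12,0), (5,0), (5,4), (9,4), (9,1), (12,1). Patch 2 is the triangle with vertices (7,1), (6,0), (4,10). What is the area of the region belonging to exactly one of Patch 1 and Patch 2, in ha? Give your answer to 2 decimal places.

17.80

|Patch 1| = 19, |Patch 2| = 6, |Patch 1∩Patch 2| = 3.6.
|Patch 1 △ Patch 2| = |Patch 1| + |Patch 2| − 2·|Patch 1∩Patch 2| = 19 + 6 − 7.2 = 17.80.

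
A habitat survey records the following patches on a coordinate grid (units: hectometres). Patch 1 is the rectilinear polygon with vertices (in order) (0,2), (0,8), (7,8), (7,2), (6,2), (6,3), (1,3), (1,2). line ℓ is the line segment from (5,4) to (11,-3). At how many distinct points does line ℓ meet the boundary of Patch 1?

3

The segment meets the boundary at (6.714,2), (6,2.833), (5.857,3).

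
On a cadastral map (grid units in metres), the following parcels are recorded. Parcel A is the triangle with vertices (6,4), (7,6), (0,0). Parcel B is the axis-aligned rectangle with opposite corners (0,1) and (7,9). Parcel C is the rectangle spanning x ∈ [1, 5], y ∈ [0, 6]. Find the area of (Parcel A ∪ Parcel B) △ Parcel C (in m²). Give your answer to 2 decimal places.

40.02

|Parcel A ∪ Parcel B| = 56.1667.
|(Parcel A ∪ Parcel B) ∩ Parcel C| = 20.0714.
|(Parcel A ∪ Parcel B) △ Parcel C| = 56.1667 + 24 − 40.1429 = 40.02.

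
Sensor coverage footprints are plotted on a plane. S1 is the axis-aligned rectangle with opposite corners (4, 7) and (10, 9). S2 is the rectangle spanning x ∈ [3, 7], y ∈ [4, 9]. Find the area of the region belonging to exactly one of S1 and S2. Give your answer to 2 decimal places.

20.00

|S1∩S2|: x∈[4,7], y∈[7,9] → 3·2 = 6.
|S1 △ S2| = |S1| + |S2| − 2·|S1∩S2| = 12 + 20 − 12 = 20.00.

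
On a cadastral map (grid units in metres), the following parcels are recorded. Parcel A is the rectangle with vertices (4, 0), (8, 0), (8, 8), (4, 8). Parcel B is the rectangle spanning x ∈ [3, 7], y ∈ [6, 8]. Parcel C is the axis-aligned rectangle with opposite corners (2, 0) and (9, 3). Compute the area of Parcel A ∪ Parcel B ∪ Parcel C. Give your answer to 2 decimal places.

By inclusion–exclusion:
Individual areas: |Parcel A| = 32, |Parcel B| = 8, |Parcel C| = 21.
|Parcel A∩Parcel B|: x∈[4,7], y∈[6,8] → 3·2 = 6.
|Parcel A∩Parcel C|: x∈[4,8], y∈[0,3] → 4·3 = 12.
|Parcel B∩Parcel C| = 0 (no overlap).
|Parcel A∩Parcel B∩Parcel C| = 0.
|Parcel A ∪ Parcel B ∪ Parcel C| = 61 − 18 + 0 = 43.00.

43.00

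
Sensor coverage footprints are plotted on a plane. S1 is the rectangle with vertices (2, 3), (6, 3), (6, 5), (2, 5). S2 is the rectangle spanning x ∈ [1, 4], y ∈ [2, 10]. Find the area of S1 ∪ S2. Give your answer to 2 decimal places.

28.00

By inclusion–exclusion:
Individual areas: |S1| = 8, |S2| = 24.
|S1∩S2|: x∈[2,4], y∈[3,5] → 2·2 = 4.
|S1 ∪ S2| = 32 − 4 = 28.00.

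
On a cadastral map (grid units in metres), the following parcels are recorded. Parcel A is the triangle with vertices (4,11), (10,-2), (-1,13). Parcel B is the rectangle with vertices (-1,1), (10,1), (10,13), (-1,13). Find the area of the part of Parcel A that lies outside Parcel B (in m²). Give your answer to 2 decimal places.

1.22

|Parcel A| = 26.5, |Parcel A∩Parcel B| = 25.2769.
|Parcel A ∖ Parcel B| = |Parcel A| − |Parcel A∩Parcel B| = 26.5 − 25.2769 = 1.22.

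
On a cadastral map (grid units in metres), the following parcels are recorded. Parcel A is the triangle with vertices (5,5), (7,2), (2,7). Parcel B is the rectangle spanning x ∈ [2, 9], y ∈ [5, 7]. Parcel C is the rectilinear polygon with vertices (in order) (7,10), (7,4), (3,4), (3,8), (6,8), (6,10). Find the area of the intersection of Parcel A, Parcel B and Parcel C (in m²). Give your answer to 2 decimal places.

0.83

The intersection is the polygon with vertices (5,5), (4,5), (3,6), (3,6.333).
By the shoelace formula its area is 0.83.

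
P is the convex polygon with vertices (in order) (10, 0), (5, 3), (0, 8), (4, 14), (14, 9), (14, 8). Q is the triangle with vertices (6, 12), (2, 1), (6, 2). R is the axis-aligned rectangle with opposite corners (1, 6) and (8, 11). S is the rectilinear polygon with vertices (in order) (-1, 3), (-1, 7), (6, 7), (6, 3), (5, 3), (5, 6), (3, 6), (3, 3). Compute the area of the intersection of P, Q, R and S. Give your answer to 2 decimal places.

The intersection is the polygon with vertices (6,6), (5,6), (3.818,6), (4.182,7), (6,7).
By the shoelace formula its area is 2.00.

2.00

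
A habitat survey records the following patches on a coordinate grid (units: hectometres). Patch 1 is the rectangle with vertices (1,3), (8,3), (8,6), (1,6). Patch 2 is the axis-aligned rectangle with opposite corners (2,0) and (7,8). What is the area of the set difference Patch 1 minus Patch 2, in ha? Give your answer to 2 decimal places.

6.00

|Patch 1∩Patch 2|: x∈[2,7], y∈[3,6] → 5·3 = 15.
|Patch 1| = 21.
|Patch 1 ∖ Patch 2| = |Patch 1| − |Patch 1∩Patch 2| = 21 − 15 = 6.00.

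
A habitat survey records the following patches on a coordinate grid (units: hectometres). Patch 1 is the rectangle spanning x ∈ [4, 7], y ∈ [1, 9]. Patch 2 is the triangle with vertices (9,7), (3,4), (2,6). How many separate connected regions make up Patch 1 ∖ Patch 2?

2

Patch 1 ∖ Patch 2 splits into 2 disjoint pieces (area 12.75, area 7.5).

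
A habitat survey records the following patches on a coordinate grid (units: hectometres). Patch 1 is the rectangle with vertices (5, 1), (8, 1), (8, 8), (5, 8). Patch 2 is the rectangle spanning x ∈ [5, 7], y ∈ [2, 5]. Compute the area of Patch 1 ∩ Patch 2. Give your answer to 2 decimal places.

|Patch 1∩Patch 2|: x∈[5,7], y∈[2,5] → 2·3 = 6.

6.00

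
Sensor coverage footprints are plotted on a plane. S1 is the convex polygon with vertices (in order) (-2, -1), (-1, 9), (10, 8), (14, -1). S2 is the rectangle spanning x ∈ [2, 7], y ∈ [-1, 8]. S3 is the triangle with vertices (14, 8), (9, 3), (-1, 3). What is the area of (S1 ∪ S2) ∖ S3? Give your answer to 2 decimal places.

105.72

|S1 ∪ S2| = 127.5.
|(S1 ∪ S2) ∩ S3| = 21.7841.
|(S1 ∪ S2) ∖ S3| = 127.5 − 21.7841 = 105.72.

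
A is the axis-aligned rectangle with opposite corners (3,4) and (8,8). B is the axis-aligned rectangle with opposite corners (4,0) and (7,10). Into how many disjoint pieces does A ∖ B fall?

A ∖ B splits into 2 disjoint pieces (area 4, area 4).

2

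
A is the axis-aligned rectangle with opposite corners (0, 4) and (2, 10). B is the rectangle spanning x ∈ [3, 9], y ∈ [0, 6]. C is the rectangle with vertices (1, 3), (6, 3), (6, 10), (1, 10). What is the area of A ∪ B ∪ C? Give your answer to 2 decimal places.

68.00

By inclusion–exclusion:
Individual areas: |A| = 12, |B| = 36, |C| = 35.
|A∩B| = 0 (no overlap).
|A∩C|: x∈[1,2], y∈[4,10] → 1·6 = 6.
|B∩C|: x∈[3,6], y∈[3,6] → 3·3 = 9.
|A∩B∩C| = 0.
|A ∪ B ∪ C| = 83 − 15 + 0 = 68.00.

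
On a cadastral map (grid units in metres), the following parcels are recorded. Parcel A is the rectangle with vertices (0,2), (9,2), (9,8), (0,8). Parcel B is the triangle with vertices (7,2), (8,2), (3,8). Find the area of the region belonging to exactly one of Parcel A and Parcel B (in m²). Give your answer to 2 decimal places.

|Parcel A| = 54, |Parcel B| = 3, |Parcel A∩Parcel B| = 3.
|Parcel A △ Parcel B| = |Parcel A| + |Parcel B| − 2·|Parcel A∩Parcel B| = 54 + 3 − 6 = 51.00.

51.00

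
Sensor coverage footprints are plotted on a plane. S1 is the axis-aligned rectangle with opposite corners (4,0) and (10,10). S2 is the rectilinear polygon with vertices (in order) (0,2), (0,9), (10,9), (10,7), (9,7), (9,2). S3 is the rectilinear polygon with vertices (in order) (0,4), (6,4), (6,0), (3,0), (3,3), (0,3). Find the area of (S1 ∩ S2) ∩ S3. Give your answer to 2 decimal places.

4.00

The region (S1 ∩ S2) ∩ S3 is the polygon with vertices (4,2), (4,4), (6,4), (6,2).
By the shoelace formula its area is 4.00.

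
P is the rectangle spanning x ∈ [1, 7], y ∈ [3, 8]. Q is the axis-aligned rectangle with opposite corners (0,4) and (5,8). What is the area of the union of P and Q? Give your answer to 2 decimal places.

By inclusion–exclusion:
Individual areas: |P| = 30, |Q| = 20.
|P∩Q|: x∈[1,5], y∈[4,8] → 4·4 = 16.
|P ∪ Q| = 50 − 16 = 34.00.

34.00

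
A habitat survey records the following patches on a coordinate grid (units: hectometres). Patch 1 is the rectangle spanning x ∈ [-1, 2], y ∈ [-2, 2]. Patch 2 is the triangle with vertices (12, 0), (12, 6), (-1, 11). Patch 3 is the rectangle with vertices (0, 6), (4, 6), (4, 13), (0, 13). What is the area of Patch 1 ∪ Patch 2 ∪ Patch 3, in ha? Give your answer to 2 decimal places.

73.46

By inclusion–exclusion:
Individual areas: |Patch 1| = 12, |Patch 2| = 39, |Patch 3| = 28.
|Patch 1∩Patch 2| = 0.
|Patch 1∩Patch 3| = 0 (no overlap).
|Patch 2∩Patch 3| = 5.5385.
|Patch 1∩Patch 2∩Patch 3| = 0.
|Patch 1 ∪ Patch 2 ∪ Patch 3| = 79 − 5.5385 + 0 = 73.46.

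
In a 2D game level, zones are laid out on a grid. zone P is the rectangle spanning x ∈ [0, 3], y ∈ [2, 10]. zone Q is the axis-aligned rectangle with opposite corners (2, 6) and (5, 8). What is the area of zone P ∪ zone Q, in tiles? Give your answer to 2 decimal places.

By inclusion–exclusion:
Individual areas: |zone P| = 24, |zone Q| = 6.
|zone P∩zone Q|: x∈[2,3], y∈[6,8] → 1·2 = 2.
|zone P ∪ zone Q| = 30 − 2 = 28.00.

28.00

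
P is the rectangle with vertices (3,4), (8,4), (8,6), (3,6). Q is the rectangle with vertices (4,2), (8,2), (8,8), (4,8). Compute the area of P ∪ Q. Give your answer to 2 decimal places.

By inclusion–exclusion:
Individual areas: |P| = 10, |Q| = 24.
|P∩Q|: x∈[4,8], y∈[4,6] → 4·2 = 8.
|P ∪ Q| = 34 − 8 = 26.00.

26.00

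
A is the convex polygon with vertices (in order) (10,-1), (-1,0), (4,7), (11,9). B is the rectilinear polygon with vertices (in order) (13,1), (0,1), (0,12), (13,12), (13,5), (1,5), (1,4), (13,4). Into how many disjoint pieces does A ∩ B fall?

A ∩ B splits into 2 disjoint pieces (area 28.6357, area 21.6286).

2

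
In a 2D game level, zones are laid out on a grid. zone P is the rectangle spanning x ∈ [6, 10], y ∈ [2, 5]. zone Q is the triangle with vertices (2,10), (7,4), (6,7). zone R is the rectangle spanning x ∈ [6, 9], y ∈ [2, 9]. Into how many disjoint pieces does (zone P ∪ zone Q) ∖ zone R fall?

2

(zone P ∪ zone Q) ∖ zone R splits into 2 disjoint pieces (area 3, area 3.6).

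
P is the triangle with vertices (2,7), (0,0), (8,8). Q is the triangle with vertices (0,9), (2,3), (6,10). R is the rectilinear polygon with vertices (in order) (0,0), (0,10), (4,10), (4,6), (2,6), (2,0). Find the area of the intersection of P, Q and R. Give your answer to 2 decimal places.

The intersection is the polygon with vertices (4,7.333), (4,6.5), (3.714,6), (2,6), (2,3), (1.385,4.846), (2,7).
By the shoelace formula its area is 3.49.

3.49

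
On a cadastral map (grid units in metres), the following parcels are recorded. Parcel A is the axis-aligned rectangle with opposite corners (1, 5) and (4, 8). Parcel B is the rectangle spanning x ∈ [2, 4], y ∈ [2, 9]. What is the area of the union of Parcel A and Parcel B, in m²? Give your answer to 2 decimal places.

17.00

By inclusion–exclusion:
Individual areas: |Parcel A| = 9, |Parcel B| = 14.
|Parcel A∩Parcel B|: x∈[2,4], y∈[5,8] → 2·3 = 6.
|Parcel A ∪ Parcel B| = 23 − 6 = 17.00.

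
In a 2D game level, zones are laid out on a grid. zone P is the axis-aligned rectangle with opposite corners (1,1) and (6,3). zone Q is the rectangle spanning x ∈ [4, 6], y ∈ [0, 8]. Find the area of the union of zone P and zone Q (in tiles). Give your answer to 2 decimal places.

By inclusion–exclusion:
Individual areas: |zone P| = 10, |zone Q| = 16.
|zone P∩zone Q|: x∈[4,6], y∈[1,3] → 2·2 = 4.
|zone P ∪ zone Q| = 26 − 4 = 22.00.

22.00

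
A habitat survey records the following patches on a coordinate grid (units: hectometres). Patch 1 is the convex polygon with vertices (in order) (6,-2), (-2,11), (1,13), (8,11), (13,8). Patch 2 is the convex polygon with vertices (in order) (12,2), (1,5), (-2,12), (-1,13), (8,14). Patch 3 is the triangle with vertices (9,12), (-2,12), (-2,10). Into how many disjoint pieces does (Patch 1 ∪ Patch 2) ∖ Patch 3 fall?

2

(Patch 1 ∪ Patch 2) ∖ Patch 3 splits into 2 disjoint pieces (area 106.1383, area 14.6667).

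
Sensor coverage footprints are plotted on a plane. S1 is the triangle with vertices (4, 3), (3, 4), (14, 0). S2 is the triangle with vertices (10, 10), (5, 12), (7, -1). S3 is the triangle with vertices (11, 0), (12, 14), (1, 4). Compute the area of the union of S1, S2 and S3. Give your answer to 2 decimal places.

By inclusion–exclusion:
Individual areas: |S1| = 3.5, |S2| = 30.5, |S3| = 72.
|S1∩S2| = 0.5974.
|S1∩S3| = 3.2267.
|S2∩S3| = 23.127.
|S1∩S2∩S3| = 0.5974.
|S1 ∪ S2 ∪ S3| = 106 − 26.9511 + 0.5974 = 79.65.

79.65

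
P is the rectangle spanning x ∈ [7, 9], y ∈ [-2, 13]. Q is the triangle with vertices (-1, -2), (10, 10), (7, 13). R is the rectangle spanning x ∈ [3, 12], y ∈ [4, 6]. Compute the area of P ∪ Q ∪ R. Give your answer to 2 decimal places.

By inclusion–exclusion:
Individual areas: |P| = 30, |Q| = 34.5, |R| = 18.
|P∩Q| = 8.3636.
|P∩R|: x∈[7,9], y∈[4,6] → 2·2 = 4.
|Q∩R| = 4.7667.
|P∩Q∩R| = 0.
|P ∪ Q ∪ R| = 82.5 − 17.1303 + 0 = 65.37.

65.37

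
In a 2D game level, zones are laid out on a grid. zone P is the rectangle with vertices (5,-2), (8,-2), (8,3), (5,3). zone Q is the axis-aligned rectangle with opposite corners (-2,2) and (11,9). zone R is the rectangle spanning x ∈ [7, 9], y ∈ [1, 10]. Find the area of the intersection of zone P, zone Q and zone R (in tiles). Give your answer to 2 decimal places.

1.00

The intersection is the polygon with vertices (8,3), (8,2), (7,2), (7,3).
By the shoelace formula its area is 1.00.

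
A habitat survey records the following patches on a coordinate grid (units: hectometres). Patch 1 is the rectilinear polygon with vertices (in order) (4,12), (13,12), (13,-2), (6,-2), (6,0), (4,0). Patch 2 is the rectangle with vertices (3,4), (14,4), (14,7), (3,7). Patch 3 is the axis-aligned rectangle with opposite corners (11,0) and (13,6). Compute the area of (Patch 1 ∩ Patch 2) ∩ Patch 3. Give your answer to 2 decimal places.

The region (Patch 1 ∩ Patch 2) ∩ Patch 3 is the polygon with vertices (11,4), (11,6), (13,6), (13,4).
By the shoelace formula its area is 4.00.

4.00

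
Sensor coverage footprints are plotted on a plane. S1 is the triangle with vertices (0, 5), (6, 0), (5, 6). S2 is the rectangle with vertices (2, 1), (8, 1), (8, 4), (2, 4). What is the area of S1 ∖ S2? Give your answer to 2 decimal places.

|S1| = 15.5, |S1∩S2| = 7.4833.
|S1 ∖ S2| = |S1| − |S1∩S2| = 15.5 − 7.4833 = 8.02.

8.02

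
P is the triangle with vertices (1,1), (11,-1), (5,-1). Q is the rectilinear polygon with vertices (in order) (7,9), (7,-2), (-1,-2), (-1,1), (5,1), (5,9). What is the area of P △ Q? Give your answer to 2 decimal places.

|P| = 6, |Q| = 40, |P∩Q| = 4.4.
|P △ Q| = |P| + |Q| − 2·|P∩Q| = 6 + 40 − 8.8 = 37.20.

37.20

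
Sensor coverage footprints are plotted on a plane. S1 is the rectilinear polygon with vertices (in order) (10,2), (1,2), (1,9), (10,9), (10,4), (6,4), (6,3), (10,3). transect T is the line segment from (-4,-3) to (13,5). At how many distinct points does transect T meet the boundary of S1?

2

The segment meets the boundary at (8.75,3), (6.625,2).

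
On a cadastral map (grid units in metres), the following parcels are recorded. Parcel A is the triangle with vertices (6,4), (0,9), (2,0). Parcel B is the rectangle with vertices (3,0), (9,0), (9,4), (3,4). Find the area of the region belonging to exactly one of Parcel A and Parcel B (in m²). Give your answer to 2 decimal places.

|Parcel A| = 22, |Parcel B| = 24, |Parcel A∩Parcel B| = 4.5.
|Parcel A △ Parcel B| = |Parcel A| + |Parcel B| − 2·|Parcel A∩Parcel B| = 22 + 24 − 9 = 37.00.

37.00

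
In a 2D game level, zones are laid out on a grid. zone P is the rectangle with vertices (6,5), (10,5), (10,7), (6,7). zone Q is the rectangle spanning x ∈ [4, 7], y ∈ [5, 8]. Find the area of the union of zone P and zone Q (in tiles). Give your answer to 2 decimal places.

By inclusion–exclusion:
Individual areas: |zone P| = 8, |zone Q| = 9.
|zone P∩zone Q|: x∈[6,7], y∈[5,7] → 1·2 = 2.
|zone P ∪ zone Q| = 17 − 2 = 15.00.

15.00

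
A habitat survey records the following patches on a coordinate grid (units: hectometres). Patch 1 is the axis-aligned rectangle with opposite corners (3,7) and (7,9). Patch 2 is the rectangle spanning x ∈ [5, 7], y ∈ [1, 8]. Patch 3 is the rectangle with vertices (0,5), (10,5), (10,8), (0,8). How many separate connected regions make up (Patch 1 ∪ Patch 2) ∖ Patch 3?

2

(Patch 1 ∪ Patch 2) ∖ Patch 3 splits into 2 disjoint pieces (area 8, area 4).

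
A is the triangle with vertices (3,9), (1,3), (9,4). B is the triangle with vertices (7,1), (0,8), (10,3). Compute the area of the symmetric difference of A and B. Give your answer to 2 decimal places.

24.11

|A| = 23, |B| = 17.5, |A∩B| = 8.196.
|A △ B| = |A| + |B| − 2·|A∩B| = 23 + 17.5 − 16.3921 = 24.11.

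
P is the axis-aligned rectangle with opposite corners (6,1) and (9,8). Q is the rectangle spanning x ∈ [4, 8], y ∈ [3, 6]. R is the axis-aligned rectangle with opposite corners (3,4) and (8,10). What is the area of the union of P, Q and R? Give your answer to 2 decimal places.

45.00

By inclusion–exclusion:
Individual areas: |P| = 21, |Q| = 12, |R| = 30.
|P∩Q|: x∈[6,8], y∈[3,6] → 2·3 = 6.
|P∩R|: x∈[6,8], y∈[4,8] → 2·4 = 8.
|Q∩R|: x∈[4,8], y∈[4,6] → 4·2 = 8.
|P∩Q∩R| = 4.
|P ∪ Q ∪ R| = 63 − 22 + 4 = 45.00.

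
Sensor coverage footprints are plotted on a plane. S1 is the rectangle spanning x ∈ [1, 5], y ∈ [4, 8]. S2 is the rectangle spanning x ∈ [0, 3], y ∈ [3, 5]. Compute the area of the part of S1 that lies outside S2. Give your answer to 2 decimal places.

|S1∩S2|: x∈[1,3], y∈[4,5] → 2·1 = 2.
|S1| = 16.
|S1 ∖ S2| = |S1| − |S1∩S2| = 16 − 2 = 14.00.

14.00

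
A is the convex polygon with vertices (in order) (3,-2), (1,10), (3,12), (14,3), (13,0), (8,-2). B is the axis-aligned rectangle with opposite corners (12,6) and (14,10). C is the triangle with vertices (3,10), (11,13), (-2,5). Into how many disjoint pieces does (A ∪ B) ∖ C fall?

(A ∪ B) ∖ C splits into 3 disjoint pieces (area 5.3905, area 98.3069, area 8).

3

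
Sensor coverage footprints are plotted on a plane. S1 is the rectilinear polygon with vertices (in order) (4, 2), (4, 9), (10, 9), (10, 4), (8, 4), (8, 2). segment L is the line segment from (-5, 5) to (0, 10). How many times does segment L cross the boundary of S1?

0

The segment lies entirely outside S1 and never meets its boundary.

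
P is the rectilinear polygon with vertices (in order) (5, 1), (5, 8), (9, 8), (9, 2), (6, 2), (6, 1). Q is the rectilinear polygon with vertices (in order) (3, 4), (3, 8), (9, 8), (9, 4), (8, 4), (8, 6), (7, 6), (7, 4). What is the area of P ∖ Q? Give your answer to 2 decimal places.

11.00

|P| = 25, |P∩Q| = 14.
|P ∖ Q| = |P| − |P∩Q| = 25 − 14 = 11.00.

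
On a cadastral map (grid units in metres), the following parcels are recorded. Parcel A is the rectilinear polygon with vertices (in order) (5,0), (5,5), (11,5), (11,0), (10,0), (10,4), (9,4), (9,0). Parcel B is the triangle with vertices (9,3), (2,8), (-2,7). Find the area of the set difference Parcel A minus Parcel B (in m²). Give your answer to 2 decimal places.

|Parcel A| = 26, |Parcel A∩Parcel B| = 2.2909.
|Parcel A ∖ Parcel B| = |Parcel A| − |Parcel A∩Parcel B| = 26 − 2.2909 = 23.71.

23.71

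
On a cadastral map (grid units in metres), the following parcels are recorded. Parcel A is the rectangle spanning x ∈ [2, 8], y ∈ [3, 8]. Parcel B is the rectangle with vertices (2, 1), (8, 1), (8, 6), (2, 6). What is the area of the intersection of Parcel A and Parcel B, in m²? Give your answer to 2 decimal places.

18.00

|Parcel A∩Parcel B|: x∈[2,8], y∈[3,6] → 6·3 = 18.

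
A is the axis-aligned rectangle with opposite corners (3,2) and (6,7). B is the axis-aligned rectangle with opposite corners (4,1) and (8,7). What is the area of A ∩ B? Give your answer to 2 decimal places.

|A∩B|: x∈[4,6], y∈[2,7] → 2·5 = 10.

10.00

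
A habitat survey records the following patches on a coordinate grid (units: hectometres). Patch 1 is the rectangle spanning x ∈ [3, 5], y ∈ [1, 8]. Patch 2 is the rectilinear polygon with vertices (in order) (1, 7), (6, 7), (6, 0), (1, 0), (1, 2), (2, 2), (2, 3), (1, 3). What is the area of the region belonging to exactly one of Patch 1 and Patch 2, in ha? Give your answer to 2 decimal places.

|Patch 1| = 14, |Patch 2| = 34, |Patch 1∩Patch 2| = 12.
|Patch 1 △ Patch 2| = |Patch 1| + |Patch 2| − 2·|Patch 1∩Patch 2| = 14 + 34 − 24 = 24.00.

24.00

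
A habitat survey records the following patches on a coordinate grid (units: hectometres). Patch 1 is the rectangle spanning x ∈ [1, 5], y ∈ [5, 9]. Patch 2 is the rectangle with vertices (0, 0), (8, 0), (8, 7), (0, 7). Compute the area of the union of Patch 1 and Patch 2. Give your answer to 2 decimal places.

64.00

By inclusion–exclusion:
Individual areas: |Patch 1| = 16, |Patch 2| = 56.
|Patch 1∩Patch 2|: x∈[1,5], y∈[5,7] → 4·2 = 8.
|Patch 1 ∪ Patch 2| = 72 − 8 = 64.00.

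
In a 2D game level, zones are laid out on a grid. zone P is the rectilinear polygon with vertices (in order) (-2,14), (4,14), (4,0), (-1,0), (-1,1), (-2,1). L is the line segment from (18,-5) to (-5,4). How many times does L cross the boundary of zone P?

The segment meets the boundary at (-2,2.826), (4,0.478).

2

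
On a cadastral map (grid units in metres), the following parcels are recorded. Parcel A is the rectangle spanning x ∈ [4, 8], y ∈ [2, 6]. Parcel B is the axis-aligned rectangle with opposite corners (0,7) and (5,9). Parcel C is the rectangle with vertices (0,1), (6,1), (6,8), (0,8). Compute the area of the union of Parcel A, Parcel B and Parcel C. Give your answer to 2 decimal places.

55.00

By inclusion–exclusion:
Individual areas: |Parcel A| = 16, |Parcel B| = 10, |Parcel C| = 42.
|Parcel A∩Parcel B| = 0 (no overlap).
|Parcel A∩Parcel C|: x∈[4,6], y∈[2,6] → 2·4 = 8.
|Parcel B∩Parcel C|: x∈[0,5], y∈[7,8] → 5·1 = 5.
|Parcel A∩Parcel B∩Parcel C| = 0.
|Parcel A ∪ Parcel B ∪ Parcel C| = 68 − 13 + 0 = 55.00.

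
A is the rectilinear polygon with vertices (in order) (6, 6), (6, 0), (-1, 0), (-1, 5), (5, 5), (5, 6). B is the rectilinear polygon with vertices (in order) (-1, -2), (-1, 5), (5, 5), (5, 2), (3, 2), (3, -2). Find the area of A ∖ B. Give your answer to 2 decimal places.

|A| = 36, |A∩B| = 26.
|A ∖ B| = |A| − |A∩B| = 36 − 26 = 10.00.

10.00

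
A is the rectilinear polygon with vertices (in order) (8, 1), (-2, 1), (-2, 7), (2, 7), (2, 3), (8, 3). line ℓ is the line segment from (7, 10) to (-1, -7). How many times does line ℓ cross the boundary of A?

The segment meets the boundary at (2.765,1), (3.706,3).

2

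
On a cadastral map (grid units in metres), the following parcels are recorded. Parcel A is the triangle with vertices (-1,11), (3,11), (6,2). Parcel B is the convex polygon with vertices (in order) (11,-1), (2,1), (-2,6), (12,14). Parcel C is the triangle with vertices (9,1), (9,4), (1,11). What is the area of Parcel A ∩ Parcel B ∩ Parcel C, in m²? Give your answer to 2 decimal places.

1.05

The intersection is the polygon with vertices (3.272,9.012), (3.824,8.529), (4.429,6.714), (2.804,8.745).
By the shoelace formula its area is 1.05.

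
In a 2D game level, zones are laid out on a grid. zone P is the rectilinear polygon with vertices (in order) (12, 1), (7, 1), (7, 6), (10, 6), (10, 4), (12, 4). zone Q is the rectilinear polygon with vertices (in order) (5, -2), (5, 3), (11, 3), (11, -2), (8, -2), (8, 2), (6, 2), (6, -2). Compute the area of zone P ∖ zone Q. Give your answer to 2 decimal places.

14.00

|zone P| = 21, |zone P∩zone Q| = 7.
|zone P ∖ zone Q| = |zone P| − |zone P∩zone Q| = 21 − 7 = 14.00.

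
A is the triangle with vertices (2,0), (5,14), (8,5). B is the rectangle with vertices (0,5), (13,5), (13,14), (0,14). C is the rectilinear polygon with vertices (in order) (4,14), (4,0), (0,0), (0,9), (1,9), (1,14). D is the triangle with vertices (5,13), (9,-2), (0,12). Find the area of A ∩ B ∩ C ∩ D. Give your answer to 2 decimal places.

The intersection is the polygon with vertices (4,9.333), (4,5.778), (3.429,6.667).
By the shoelace formula its area is 1.02.

1.02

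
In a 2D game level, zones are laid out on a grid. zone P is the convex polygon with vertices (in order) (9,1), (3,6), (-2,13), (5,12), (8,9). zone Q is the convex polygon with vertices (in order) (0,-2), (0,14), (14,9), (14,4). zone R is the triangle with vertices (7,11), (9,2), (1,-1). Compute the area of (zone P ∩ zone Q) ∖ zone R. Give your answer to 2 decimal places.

31.96

|zone P ∩ zone Q| = 52.7382.
|(zone P ∩ zone Q) ∩ zone R| = 20.7818.
|(zone P ∩ zone Q) ∖ zone R| = 52.7382 − 20.7818 = 31.96.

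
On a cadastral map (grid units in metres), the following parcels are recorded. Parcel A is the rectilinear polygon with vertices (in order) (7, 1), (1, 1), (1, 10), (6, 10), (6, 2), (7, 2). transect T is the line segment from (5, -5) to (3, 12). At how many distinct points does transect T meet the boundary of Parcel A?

The segment meets the boundary at (3.235,10), (4.294,1).

2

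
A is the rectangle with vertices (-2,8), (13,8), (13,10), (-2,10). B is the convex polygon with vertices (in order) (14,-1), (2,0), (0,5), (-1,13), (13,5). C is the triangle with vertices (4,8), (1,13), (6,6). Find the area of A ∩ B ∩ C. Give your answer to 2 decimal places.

0.91

The intersection is the polygon with vertices (4,8), (2.8,10), (3.143,10), (4.571,8).
By the shoelace formula its area is 0.91.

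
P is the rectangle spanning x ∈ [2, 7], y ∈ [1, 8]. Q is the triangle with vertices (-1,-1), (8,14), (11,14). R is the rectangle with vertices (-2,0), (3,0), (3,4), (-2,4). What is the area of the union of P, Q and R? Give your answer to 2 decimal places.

By inclusion–exclusion:
Individual areas: |P| = 35, |Q| = 22.5, |R| = 20.
|P∩Q| = 6.225.
|P∩R|: x∈[2,3], y∈[1,4] → 1·3 = 3.
|Q∩R| = 2.4.
|P∩Q∩R| = 0.625.
|P ∪ Q ∪ R| = 77.5 − 11.625 + 0.625 = 66.50.

66.50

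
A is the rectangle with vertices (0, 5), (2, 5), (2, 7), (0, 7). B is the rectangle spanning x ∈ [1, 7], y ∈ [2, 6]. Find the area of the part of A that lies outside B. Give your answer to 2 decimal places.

3.00

|A∩B|: x∈[1,2], y∈[5,6] → 1·1 = 1.
|A| = 4.
|A ∖ B| = |A| − |A∩B| = 4 − 1 = 3.00.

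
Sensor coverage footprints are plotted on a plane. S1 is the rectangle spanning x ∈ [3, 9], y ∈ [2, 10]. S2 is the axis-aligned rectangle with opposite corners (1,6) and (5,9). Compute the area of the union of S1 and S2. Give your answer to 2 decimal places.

54.00

By inclusion–exclusion:
Individual areas: |S1| = 48, |S2| = 12.
|S1∩S2|: x∈[3,5], y∈[6,9] → 2·3 = 6.
|S1 ∪ S2| = 60 − 6 = 54.00.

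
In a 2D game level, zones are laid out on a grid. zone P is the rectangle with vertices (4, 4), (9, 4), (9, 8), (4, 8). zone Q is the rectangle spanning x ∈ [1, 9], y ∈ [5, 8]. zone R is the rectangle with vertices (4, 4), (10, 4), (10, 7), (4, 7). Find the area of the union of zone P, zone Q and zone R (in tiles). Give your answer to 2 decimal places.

By inclusion–exclusion:
Individual areas: |zone P| = 20, |zone Q| = 24, |zone R| = 18.
|zone P∩zone Q|: x∈[4,9], y∈[5,8] → 5·3 = 15.
|zone P∩zone R|: x∈[4,9], y∈[4,7] → 5·3 = 15.
|zone Q∩zone R|: x∈[4,9], y∈[5,7] → 5·2 = 10.
|zone P∩zone Q∩zone R| = 10.
|zone P ∪ zone Q ∪ zone R| = 62 − 40 + 10 = 32.00.

32.00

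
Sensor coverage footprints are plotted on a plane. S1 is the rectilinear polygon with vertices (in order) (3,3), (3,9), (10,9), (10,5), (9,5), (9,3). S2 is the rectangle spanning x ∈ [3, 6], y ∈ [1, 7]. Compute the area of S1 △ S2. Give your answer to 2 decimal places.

34.00

|S1| = 40, |S2| = 18, |S1∩S2| = 12.
|S1 △ S2| = |S1| + |S2| − 2·|S1∩S2| = 40 + 18 − 24 = 34.00.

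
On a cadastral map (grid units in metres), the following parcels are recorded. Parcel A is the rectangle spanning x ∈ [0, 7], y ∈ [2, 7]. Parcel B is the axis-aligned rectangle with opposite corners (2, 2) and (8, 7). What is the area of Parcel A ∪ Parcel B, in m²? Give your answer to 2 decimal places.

By inclusion–exclusion:
Individual areas: |Parcel A| = 35, |Parcel B| = 30.
|Parcel A∩Parcel B|: x∈[2,7], y∈[2,7] → 5·5 = 25.
|Parcel A ∪ Parcel B| = 65 − 25 = 40.00.

40.00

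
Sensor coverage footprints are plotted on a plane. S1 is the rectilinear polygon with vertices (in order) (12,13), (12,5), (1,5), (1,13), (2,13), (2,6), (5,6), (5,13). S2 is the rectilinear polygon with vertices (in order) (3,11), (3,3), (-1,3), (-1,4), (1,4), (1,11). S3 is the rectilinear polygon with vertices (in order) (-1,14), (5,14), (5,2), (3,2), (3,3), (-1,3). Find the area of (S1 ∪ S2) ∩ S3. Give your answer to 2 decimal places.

|S1 ∪ S2| = 78.
|(S1 ∪ S2) ∩ S3| = 22.00.

22.00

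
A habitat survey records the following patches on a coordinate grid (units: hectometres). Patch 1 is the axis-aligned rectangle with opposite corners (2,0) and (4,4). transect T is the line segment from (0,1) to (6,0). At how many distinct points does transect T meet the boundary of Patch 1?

The segment meets the boundary at (4,0.333), (2,0.667).

2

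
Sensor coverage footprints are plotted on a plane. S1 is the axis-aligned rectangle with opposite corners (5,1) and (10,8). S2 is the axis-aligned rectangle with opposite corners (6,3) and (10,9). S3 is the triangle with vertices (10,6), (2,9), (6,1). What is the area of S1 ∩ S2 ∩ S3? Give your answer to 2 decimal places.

11.40

The intersection is the polygon with vertices (6,3), (6,7.5), (10,6), (7.6,3).
By the shoelace formula its area is 11.40.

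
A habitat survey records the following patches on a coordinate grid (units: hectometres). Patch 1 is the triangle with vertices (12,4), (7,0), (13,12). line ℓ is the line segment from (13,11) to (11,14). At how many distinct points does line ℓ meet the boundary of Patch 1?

The segment meets the boundary at (12.714,11.429), (12.895,11.158).

2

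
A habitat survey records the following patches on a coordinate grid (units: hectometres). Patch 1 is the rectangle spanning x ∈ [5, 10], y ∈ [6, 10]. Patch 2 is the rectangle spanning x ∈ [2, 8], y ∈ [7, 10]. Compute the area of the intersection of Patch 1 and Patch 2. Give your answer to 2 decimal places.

|Patch 1∩Patch 2|: x∈[5,8], y∈[7,10] → 3·3 = 9.

9.00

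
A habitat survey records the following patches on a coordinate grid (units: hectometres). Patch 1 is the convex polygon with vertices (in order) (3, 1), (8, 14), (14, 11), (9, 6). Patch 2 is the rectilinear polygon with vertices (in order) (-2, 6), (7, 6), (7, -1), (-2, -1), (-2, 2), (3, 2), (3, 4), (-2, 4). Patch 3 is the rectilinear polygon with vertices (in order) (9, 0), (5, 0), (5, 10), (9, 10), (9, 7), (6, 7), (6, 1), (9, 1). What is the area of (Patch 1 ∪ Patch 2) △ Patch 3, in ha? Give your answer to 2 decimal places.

81.03

|Patch 1 ∪ Patch 2| = 93.4744.
|(Patch 1 ∪ Patch 2) ∩ Patch 3| = 17.2231.
|(Patch 1 ∪ Patch 2) △ Patch 3| = 93.4744 + 22 − 34.4462 = 81.03.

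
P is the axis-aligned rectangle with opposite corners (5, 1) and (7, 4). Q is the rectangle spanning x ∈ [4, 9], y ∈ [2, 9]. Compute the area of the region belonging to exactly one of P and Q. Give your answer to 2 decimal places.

|P∩Q|: x∈[5,7], y∈[2,4] → 2·2 = 4.
|P △ Q| = |P| + |Q| − 2·|P∩Q| = 6 + 35 − 8 = 33.00.

33.00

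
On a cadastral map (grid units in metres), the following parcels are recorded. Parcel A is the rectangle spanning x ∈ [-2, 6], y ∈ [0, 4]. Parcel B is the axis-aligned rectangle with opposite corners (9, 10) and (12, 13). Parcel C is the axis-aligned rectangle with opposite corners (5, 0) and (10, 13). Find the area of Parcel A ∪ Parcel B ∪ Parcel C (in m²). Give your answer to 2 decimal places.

99.00

By inclusion–exclusion:
Individual areas: |Parcel A| = 32, |Parcel B| = 9, |Parcel C| = 65.
|Parcel A∩Parcel B| = 0 (no overlap).
|Parcel A∩Parcel C|: x∈[5,6], y∈[0,4] → 1·4 = 4.
|Parcel B∩Parcel C|: x∈[9,10], y∈[10,13] → 1·3 = 3.
|Parcel A∩Parcel B∩Parcel C| = 0.
|Parcel A ∪ Parcel B ∪ Parcel C| = 106 − 7 + 0 = 99.00.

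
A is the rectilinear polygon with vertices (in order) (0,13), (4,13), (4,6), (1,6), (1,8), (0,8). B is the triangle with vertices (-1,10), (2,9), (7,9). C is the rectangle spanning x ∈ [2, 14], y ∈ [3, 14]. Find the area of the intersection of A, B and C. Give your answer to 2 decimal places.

1.00

The intersection is the polygon with vertices (2,9), (2,9.625), (4,9.375), (4,9).
By the shoelace formula its area is 1.00.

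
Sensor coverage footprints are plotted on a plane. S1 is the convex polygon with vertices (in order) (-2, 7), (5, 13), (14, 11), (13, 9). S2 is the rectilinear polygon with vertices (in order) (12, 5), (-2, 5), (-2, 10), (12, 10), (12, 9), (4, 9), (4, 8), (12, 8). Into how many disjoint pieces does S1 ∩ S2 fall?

S1 ∩ S2 is a single connected region.

1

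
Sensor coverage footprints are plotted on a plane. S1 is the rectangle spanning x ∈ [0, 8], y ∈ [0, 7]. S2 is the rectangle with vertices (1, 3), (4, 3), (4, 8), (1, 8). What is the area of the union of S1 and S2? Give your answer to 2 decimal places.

59.00

By inclusion–exclusion:
Individual areas: |S1| = 56, |S2| = 15.
|S1∩S2|: x∈[1,4], y∈[3,7] → 3·4 = 12.
|S1 ∪ S2| = 71 − 12 = 59.00.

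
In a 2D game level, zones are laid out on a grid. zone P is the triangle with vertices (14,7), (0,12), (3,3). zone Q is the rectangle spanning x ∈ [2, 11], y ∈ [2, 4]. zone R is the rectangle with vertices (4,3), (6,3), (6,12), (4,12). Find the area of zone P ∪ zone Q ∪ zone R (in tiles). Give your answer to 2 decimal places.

By inclusion–exclusion:
Individual areas: |zone P| = 55.5, |zone Q| = 18, |zone R| = 18.
|zone P∩zone Q| = 1.5417.
|zone P∩zone R| = 12.974.
|zone Q∩zone R|: x∈[4,6], y∈[3,4] → 2·1 = 2.
|zone P∩zone Q∩zone R| = 0.5568.
|zone P ∪ zone Q ∪ zone R| = 91.5 − 16.5157 + 0.5568 = 75.54.

75.54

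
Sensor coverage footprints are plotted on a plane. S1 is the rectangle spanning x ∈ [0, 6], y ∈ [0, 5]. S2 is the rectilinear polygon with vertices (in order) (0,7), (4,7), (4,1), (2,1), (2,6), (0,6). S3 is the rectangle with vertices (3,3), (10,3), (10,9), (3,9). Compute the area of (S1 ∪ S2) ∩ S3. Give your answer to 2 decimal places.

The region (S1 ∪ S2) ∩ S3 is the polygon with vertices (6,3), (3,3), (3,7), (4,7), (4,5), (6,5).
By the shoelace formula its area is 8.00.

8.00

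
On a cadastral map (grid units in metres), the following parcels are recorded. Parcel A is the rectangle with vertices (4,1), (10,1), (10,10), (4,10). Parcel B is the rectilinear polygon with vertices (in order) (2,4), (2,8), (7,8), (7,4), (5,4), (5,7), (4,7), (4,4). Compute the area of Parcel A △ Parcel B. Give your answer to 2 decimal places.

|Parcel A| = 54, |Parcel B| = 17, |Parcel A∩Parcel B| = 9.
|Parcel A △ Parcel B| = |Parcel A| + |Parcel B| − 2·|Parcel A∩Parcel B| = 54 + 17 − 18 = 53.00.

53.00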